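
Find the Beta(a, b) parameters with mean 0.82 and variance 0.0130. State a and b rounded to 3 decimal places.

Write ν = a+b; then a = μν and Var = μ(1−μ)/(ν+1).
ν = μ(1−μ)/Var − 1 = 0.1476/0.0130 − 1 = 10.3538.
a = 0.82·10.3538 = 8.490, b = 0.18·10.3538 = 1.864.

a = 8.490, b = 1.864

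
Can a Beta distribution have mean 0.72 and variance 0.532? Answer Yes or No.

No

A Beta with mean μ has variance μ(1−μ)/(α+β+1) < μ(1−μ).
Here μ(1−μ) = 0.72×0.28 = 0.2016, and 0.532 ≥ 0.2016.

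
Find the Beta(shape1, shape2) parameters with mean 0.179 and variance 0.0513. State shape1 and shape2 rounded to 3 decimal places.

By moment matching, shape1+shape2 = μ(1−μ)/σ² − 1 = (0.179·0.821)/0.0513 − 1 = 2.8647 − 1 = 1.8647.
Since shape1/(shape1+shape2) = μ, shape1 = 0.179·1.8647 = 0.334 and shape2 = 0.821·1.8647 = 1.531.

shape1 = 0.334, shape2 = 1.531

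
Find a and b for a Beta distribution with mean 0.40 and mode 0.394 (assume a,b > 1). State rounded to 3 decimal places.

a = 14.133, b = 21.200

Let s = a+b. Mean gives a = μs = 0.40s; mode gives (a−1)/(s−2) = 0.394.
Substituting: 0.40s − 1 = 0.394(s−2) = 0.394s − 0.788, so 0.006s = 0.212 and s = 35.3333.
Then a = 0.40×35.3333 = 14.133 and b = s−a = 21.200.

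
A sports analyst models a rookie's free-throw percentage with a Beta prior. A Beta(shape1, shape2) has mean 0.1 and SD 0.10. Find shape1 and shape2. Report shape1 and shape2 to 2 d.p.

First σ² = 0.0100. Setting shape1 = μn, shape2 = (1−μ)n with n = shape1+shape2,
μ(1−μ)/(n+1) = 0.0100 ⇒ n+1 = 0.09/0.0100 = 9.0000 ⇒ n = 8.0000.
Hence shape1 = 0.1×8.0000 = 0.80, shape2 = 0.9×8.0000 = 7.20.

shape1 = 0.80, shape2 = 7.20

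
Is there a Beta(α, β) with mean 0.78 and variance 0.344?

For any Beta, Var(X) < E[X]·(1−E[X]).
Here μ(1−μ) = 0.78×0.22 = 0.1716, and 0.344 ≥ 0.1716.

No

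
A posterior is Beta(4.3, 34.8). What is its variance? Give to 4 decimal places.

Var = αβ/[(α+β)²(α+β+1)] = (4.3×34.8)/(39.1²×40.1) = 149.64/61305.281 = 0.0024.

0.0024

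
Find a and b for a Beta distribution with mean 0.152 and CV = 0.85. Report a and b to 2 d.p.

a = 1.02, b = 5.70

Var = (CV·μ)² = (0.85×0.152)² = 0.016693.
a+b = μ(1−μ)/Var − 1 = 0.128896/0.016693 − 1 = 6.7217.
Thus a = 0.152·6.7217 = 1.02 and b = 0.848·6.7217 = 5.70.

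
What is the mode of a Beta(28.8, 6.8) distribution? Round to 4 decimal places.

With α,β > 1, mode = (α−1)/(α+β−2) = 27.8/33.6 = 0.8274.

0.8274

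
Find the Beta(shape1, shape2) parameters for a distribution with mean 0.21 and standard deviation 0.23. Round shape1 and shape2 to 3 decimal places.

shape1 = 0.449, shape2 = 1.688

σ² = 0.23² = 0.0529.
With s = shape1+shape2, Var = μ(1−μ)/(s+1), so s+1 = (0.21×0.79)/0.0529 = 3.1361 and s = 2.1361.
shape1 = μs = 0.449, shape2 = (1−μ)s = 1.688.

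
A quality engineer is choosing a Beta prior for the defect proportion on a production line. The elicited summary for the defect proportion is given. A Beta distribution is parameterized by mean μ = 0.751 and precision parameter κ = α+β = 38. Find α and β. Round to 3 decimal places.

α = 28.538, β = 9.462

Split κ in proportion μ : (1−μ): α = 0.751·38 = 28.538, β = 38 − 28.538 = 9.462.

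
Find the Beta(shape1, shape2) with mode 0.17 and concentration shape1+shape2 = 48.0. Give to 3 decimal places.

Since the density peak of Beta(shape1,shape2) is at (shape1−1)/(shape1+shape2−2),
shape1 = 1 + 0.17(48.0−2) = 8.820 and shape2 = 48.0 − 8.820 = 39.180.

shape1 = 8.820, shape2 = 39.180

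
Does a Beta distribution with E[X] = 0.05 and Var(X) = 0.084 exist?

No

For any Beta, Var(X) < E[X]·(1−E[X]).
Here μ(1−μ) = 0.05×0.95 = 0.0475, and 0.084 ≥ 0.0475.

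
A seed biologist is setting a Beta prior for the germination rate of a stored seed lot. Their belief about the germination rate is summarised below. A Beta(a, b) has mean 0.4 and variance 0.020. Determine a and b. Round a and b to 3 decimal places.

a = 4.400, b = 6.600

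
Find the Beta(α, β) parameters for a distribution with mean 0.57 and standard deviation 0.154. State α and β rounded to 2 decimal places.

α = 5.32, β = 4.01

σ² = 0.154² = 0.023716.
With s = α+β, Var = μ(1−μ)/(s+1), so s+1 = (0.57×0.43)/0.023716 = 10.3348 and s = 9.3348.
α = μs = 5.32, β = (1−μ)s = 4.01.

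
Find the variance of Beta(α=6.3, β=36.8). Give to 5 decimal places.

Var = αβ/[(α+β)²(α+β+1)] = (6.3×36.8)/(43.1²×44.1) = 231.84/81920.601 = 0.00283.

0.00283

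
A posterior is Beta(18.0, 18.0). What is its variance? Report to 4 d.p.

0.0068

Var = αβ/[(α+β)²(α+β+1)] = (18.0×18.0)/(36.0²×37.0) = 324.00/47952.000 = 0.0068.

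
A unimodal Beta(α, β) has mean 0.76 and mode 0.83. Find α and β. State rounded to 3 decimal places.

With s = α+β: μ = α/s and mode = (α−1)/(s−2). Eliminating α = μs,
μs − 1 = m(s−2) ⇒ s(μ−m) = 1−2m ⇒ s = -0.66/-0.07 = 9.4286.
So α = μs = 7.166, β = (1−μ)s = 2.263.

α = 7.166, β = 2.263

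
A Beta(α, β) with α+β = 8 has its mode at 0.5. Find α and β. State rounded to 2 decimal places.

Mode = (α−1)/(κ−2) with κ = α+β, so α−1 = 0.5·6 = 3.00.
α = 4.00; β = κ − α = 4.00.

α = 4.00, β = 4.00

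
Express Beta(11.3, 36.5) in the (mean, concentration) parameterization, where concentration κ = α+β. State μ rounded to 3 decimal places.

κ = α+β = 11.3+36.5 = 47.8; μ = α/κ = 11.3/47.8 = 0.236.

μ = 0.236, κ = 47.8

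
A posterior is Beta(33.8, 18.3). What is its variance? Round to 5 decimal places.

Var = αβ/[(α+β)²(α+β+1)] = (33.8×18.3)/(52.1²×53.1) = 618.54/144135.171 = 0.00429.

0.00429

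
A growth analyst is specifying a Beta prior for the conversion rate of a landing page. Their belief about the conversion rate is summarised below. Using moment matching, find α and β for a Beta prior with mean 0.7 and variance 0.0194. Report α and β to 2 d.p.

By moment matching, α+β = μ(1−μ)/σ² − 1 = (0.7·0.3)/0.0194 − 1 = 10.8247 − 1 = 9.8247.
Since α/(α+β) = μ, α = 0.7·9.8247 = 6.88 and β = 0.3·9.8247 = 2.95.

α = 6.88, β = 2.95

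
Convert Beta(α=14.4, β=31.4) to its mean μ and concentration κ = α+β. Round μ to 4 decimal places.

κ = α+β = 14.4+31.4 = 45.8; μ = α/κ = 14.4/45.8 = 0.3144.

μ = 0.3144, κ = 45.8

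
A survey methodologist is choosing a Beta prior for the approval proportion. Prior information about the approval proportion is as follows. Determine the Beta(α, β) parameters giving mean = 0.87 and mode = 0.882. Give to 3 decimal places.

α = 55.390, β = 8.277

Let s = α+β. Mean gives α = μs = 0.87s; mode gives (α−1)/(s−2) = 0.882.
Substituting: 0.87s − 1 = 0.882(s−2) = 0.882s − 1.764, so -0.012s = -0.764 and s = 63.6667.
Then α = 0.87×63.6667 = 55.390 and β = s−α = 8.277.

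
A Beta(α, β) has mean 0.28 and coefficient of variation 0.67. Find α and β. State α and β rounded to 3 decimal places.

σ = CV·μ = 0.67×0.28 = 0.18760, so σ² = 0.035194.
s+1 = μ(1−μ)/σ² = 0.2016/0.035194 = 5.7283, so s = α+β = 4.7283.
α = μs = 1.324, β = (1−μ)s = 3.404.

α = 1.324, β = 3.404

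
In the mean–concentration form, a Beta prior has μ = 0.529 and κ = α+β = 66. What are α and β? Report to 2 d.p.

α = μκ = 0.529×66 = 34.91 and β = (1−μ)κ = 0.471×66 = 31.09.

α = 34.91, β = 31.09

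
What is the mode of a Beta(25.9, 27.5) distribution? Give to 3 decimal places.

0.484

With α,β > 1, mode = (α−1)/(α+β−2) = 24.9/51.4 = 0.484.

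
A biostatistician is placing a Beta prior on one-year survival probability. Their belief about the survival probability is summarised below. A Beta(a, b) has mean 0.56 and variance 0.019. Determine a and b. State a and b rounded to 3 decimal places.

a = 6.702, b = 5.266

Write ν = a+b; then a = μν and Var = μ(1−μ)/(ν+1).
ν = μ(1−μ)/Var − 1 = 0.2464/0.019 − 1 = 11.9684.
a = 0.56·11.9684 = 6.702, b = 0.44·11.9684 = 5.266.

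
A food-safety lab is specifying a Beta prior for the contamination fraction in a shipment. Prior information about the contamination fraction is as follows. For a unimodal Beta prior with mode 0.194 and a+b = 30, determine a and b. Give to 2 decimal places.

For a,b>1 the mode is (a−1)/(a+b−2), so a = mode·(κ−2)+1 = 0.194×28+1 = 6.43.
And b = (1−mode)·(κ−2)+1 = 0.806×28+1 = 23.57.

a = 6.43, b = 23.57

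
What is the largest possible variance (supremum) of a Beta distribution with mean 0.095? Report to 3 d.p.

Var = μ(1−μ)/(α+β+1), which approaches μ(1−μ) as α+β → 0.
So the supremum is μ(1−μ) = 0.095×0.905 = 0.086.

0.086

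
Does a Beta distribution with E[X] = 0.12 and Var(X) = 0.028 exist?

Yes

A Beta with mean μ has variance μ(1−μ)/(α+β+1) < μ(1−μ).
Here μ(1−μ) = 0.12×0.88 = 0.1056, and 0.028 < 0.1056.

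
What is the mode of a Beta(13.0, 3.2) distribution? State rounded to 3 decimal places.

The density x^(α−1)(1−x)^(β−1) is maximised at (α−1)/(α+β−2) = 12.0/14.2 = 0.845.

0.845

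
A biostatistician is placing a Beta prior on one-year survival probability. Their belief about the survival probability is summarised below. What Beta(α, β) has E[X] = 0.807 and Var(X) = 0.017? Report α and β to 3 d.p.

α = 6.587, β = 1.575

Write ν = α+β; then α = μν and Var = μ(1−μ)/(ν+1).
ν = μ(1−μ)/Var − 1 = 0.155751/0.017 − 1 = 8.1618.
α = 0.807·8.1618 = 6.587, β = 0.193·8.1618 = 1.575.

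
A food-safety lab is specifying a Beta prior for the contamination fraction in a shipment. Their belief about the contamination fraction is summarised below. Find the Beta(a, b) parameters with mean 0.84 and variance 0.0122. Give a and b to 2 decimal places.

a = 8.41, b = 1.60

Let s = a+b. The Beta variance is μ(1−μ)/(s+1).
So s+1 = μ(1−μ)/σ² = (0.84×0.16)/0.0122 = 0.1344/0.0122 = 11.0164, giving s = 10.0164.
Then a = μs = 0.84×10.0164 = 8.41 and b = (1−μ)s = 0.16×10.0164 = 1.60.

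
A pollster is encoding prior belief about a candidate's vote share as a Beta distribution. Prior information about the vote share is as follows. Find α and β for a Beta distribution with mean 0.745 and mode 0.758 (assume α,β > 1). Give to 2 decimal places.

Let s = α+β. Mean gives α = μs = 0.745s; mode gives (α−1)/(s−2) = 0.758.
Substituting: 0.745s − 1 = 0.758(s−2) = 0.758s − 1.516, so -0.013s = -0.516 and s = 39.6923.
Then α = 0.745×39.6923 = 29.57 and β = s−α = 10.12.

α = 29.57, β = 10.12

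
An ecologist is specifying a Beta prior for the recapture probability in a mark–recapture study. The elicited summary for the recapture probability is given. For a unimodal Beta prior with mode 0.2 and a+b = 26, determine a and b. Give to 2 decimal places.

For a,b>1 the mode is (a−1)/(a+b−2), so a = mode·(κ−2)+1 = 0.2×24+1 = 5.80.
And b = (1−mode)·(κ−2)+1 = 0.8×24+1 = 20.20.

a = 5.80, b = 20.20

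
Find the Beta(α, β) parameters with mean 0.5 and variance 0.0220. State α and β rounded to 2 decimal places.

α = 5.18, β = 5.18

Let s = α+β. The Beta variance is μ(1−μ)/(s+1).
So s+1 = μ(1−μ)/σ² = (0.5×0.5)/0.0220 = 0.25/0.0220 = 11.3636, giving s = 10.3636.
Then α = μs = 0.5×10.3636 = 5.18 and β = (1−μ)s = 0.5×10.3636 = 5.18.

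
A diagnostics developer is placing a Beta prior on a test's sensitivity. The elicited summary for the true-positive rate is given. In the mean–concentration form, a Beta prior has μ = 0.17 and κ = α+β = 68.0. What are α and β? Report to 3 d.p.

Split κ in proportion μ : (1−μ): α = 0.17·68.0 = 11.560, β = 68.0 − 11.560 = 56.440.

α = 11.560, β = 56.440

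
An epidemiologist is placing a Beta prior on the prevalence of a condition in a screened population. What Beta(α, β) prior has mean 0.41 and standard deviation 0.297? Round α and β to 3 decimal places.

α = 0.714, β = 1.028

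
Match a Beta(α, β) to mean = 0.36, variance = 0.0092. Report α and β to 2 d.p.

α = 8.66, β = 15.39

Write ν = α+β; then α = μν and Var = μ(1−μ)/(ν+1).
ν = μ(1−μ)/Var − 1 = 0.2304/0.0092 − 1 = 24.0435.
α = 0.36·24.0435 = 8.66, β = 0.64·24.0435 = 15.39.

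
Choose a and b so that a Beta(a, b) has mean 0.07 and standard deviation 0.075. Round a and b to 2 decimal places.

a = 0.74, b = 9.83

σ² = 0.075² = 0.005625.
With s = a+b, Var = μ(1−μ)/(s+1), so s+1 = (0.07×0.93)/0.005625 = 11.5733 and s = 10.5733.
a = μs = 0.74, b = (1−μ)s = 9.83.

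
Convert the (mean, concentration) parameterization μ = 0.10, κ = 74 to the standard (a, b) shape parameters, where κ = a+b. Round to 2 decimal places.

a = μκ = 0.10×74 = 7.40 and b = (1−μ)κ = 0.90×74 = 66.60.

a = 7.40, b = 66.60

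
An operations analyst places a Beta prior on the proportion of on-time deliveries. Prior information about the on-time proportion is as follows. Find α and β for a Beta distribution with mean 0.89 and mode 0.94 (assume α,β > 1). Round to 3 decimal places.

Let s = α+β. Mean gives α = μs = 0.89s; mode gives (α−1)/(s−2) = 0.94.
Substituting: 0.89s − 1 = 0.94(s−2) = 0.94s − 1.88, so -0.05s = -0.88 and s = 17.6000.
Then α = 0.89×17.6000 = 15.664 and β = s−α = 1.936.

α = 15.664, β = 1.936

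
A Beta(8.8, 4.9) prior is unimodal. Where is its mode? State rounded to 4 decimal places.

The density x^(α−1)(1−x)^(β−1) is maximised at (α−1)/(α+β−2) = 7.8/11.7 = 0.6667.

0.6667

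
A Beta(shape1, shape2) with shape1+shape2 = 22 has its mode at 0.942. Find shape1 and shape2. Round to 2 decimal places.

shape1 = 19.84, shape2 = 2.16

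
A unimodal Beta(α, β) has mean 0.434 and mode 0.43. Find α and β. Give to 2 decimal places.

α = 15.19, β = 19.81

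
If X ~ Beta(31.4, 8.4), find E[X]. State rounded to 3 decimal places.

0.789

E[X] = α/(α+β) = 31.4/39.8 = 0.789.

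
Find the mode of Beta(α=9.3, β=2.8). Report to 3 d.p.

With α,β > 1, mode = (α−1)/(α+β−2) = 8.3/10.1 = 0.822.

0.822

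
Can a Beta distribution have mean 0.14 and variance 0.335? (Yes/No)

No

For any Beta, Var(X) < E[X]·(1−E[X]).
Here μ(1−μ) = 0.14×0.86 = 0.1204, and 0.335 ≥ 0.1204.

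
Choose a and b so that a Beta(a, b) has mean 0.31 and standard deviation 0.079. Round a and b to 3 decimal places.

a = 10.315, b = 22.959

First σ² = 0.006241. Setting a = μn, b = (1−μ)n with n = a+b,
μ(1−μ)/(n+1) = 0.006241 ⇒ n+1 = 0.2139/0.006241 = 34.2734 ⇒ n = 33.2734.
Hence a = 0.31×33.2734 = 10.315, b = 0.69×33.2734 = 22.959.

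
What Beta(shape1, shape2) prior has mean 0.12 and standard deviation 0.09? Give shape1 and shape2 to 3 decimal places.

shape1 = 1.444, shape2 = 10.593

σ² = 0.09² = 0.0081.
With s = shape1+shape2, Var = μ(1−μ)/(s+1), so s+1 = (0.12×0.88)/0.0081 = 13.0370 and s = 12.0370.
shape1 = μs = 1.444, shape2 = (1−μ)s = 10.593.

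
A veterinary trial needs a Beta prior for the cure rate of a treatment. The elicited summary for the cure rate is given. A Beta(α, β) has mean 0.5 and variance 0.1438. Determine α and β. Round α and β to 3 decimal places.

Write ν = α+β; then α = μν and Var = μ(1−μ)/(ν+1).
ν = μ(1−μ)/Var − 1 = 0.25/0.1438 − 1 = 0.7385.
α = 0.5·0.7385 = 0.369, β = 0.5·0.7385 = 0.369.

α = 0.369, β = 0.369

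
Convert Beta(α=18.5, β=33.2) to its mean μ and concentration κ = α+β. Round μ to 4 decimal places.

μ = 0.3578, κ = 51.7

κ = α+β = 18.5+33.2 = 51.7; μ = α/κ = 18.5/51.7 = 0.3578.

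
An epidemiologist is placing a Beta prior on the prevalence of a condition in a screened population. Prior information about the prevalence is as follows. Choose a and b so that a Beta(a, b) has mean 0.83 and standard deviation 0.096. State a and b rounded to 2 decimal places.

a = 11.88, b = 2.43

First σ² = 0.009216. Setting a = μn, b = (1−μ)n with n = a+b,
μ(1−μ)/(n+1) = 0.009216 ⇒ n+1 = 0.1411/0.009216 = 15.3103 ⇒ n = 14.3103.
Hence a = 0.83×14.3103 = 11.88, b = 0.17×14.3103 = 2.43.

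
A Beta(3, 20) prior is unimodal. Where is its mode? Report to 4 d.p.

0.0952

The density x^(α−1)(1−x)^(β−1) is maximised at (α−1)/(α+β−2) = 2/21 = 0.0952.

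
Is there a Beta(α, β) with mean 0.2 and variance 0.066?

Yes

The Beta variance bound is σ² < μ(1−μ).
Here μ(1−μ) = 0.2×0.8 = 0.16, and 0.066 < 0.16.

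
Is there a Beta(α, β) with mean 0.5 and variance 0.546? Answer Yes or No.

No

A Beta with mean μ has variance μ(1−μ)/(α+β+1) < μ(1−μ).
Here μ(1−μ) = 0.5×0.5 = 0.25, and 0.546 ≥ 0.25.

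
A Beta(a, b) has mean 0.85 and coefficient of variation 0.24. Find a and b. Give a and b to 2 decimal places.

a = 1.75, b = 0.31

Var = (CV·μ)² = (0.24×0.85)² = 0.041616.
a+b = μ(1−μ)/Var − 1 = 0.1275/0.041616 − 1 = 2.0637.
Thus a = 0.85·2.0637 = 1.75 and b = 0.15·2.0637 = 0.31.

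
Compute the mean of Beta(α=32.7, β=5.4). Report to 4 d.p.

0.8583

E[X] = α/(α+β) = 32.7/38.1 = 0.8583.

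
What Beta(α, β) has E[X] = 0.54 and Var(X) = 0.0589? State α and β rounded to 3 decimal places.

α = 1.737, β = 1.480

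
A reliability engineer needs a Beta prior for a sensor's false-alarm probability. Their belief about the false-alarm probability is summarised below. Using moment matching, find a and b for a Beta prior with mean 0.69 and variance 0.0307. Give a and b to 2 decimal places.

a = 4.12, b = 1.85

By moment matching, a+b = μ(1−μ)/σ² − 1 = (0.69·0.31)/0.0307 − 1 = 6.9674 − 1 = 5.9674.
Since a/(a+b) = μ, a = 0.69·5.9674 = 4.12 and b = 0.31·5.9674 = 1.85.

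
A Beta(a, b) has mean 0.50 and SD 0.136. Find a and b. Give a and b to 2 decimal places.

a = 6.26, b = 6.26

Variance = 0.136² = 0.018496. The moment-matching identity a+b = μ(1−μ)/Var − 1 gives
a+b = 0.2500/0.018496 − 1 = 12.5164, so a = μ·12.5164 = 6.26 and b = (1−μ)·12.5164 = 6.26.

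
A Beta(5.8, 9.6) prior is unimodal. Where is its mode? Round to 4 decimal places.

The density x^(α−1)(1−x)^(β−1) is maximised at (α−1)/(α+β−2) = 4.8/13.4 = 0.3582.

0.3582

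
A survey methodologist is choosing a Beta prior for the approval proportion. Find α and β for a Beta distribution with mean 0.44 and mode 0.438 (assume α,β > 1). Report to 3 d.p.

α = 27.280, β = 34.720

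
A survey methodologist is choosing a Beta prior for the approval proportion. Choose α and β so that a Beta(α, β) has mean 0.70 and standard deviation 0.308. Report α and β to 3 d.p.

Variance = 0.308² = 0.094864. The moment-matching identity α+β = μ(1−μ)/Var − 1 gives
α+β = 0.2100/0.094864 − 1 = 1.2137, so α = μ·1.2137 = 0.850 and β = (1−μ)·1.2137 = 0.364.

α = 0.850, β = 0.364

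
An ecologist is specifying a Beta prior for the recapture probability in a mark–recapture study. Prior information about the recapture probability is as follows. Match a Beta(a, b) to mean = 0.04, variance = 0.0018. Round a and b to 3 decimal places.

a = 0.813, b = 19.520

By moment matching, a+b = μ(1−μ)/σ² − 1 = (0.04·0.96)/0.0018 − 1 = 21.3333 − 1 = 20.3333.
Since a/(a+b) = μ, a = 0.04·20.3333 = 0.813 and b = 0.96·20.3333 = 19.520.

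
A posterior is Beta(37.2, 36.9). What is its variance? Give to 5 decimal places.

Var = αβ/[(α+β)²(α+β+1)] = (37.2×36.9)/(74.1²×75.1) = 1372.68/412359.831 = 0.00333.

0.00333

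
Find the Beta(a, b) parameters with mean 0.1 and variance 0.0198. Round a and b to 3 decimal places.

Let s = a+b. The Beta variance is μ(1−μ)/(s+1).
So s+1 = μ(1−μ)/σ² = (0.1×0.9)/0.0198 = 0.09/0.0198 = 4.5455, giving s = 3.5455.
Then a = μs = 0.1×3.5455 = 0.355 and b = (1−μ)s = 0.9×3.5455 = 3.191.

a = 0.355, b = 3.191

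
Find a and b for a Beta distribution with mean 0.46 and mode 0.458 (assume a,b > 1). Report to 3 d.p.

With s = a+b: μ = a/s and mode = (a−1)/(s−2). Eliminating a = μs,
μs − 1 = m(s−2) ⇒ s(μ−m) = 1−2m ⇒ s = 0.084/0.002 = 42.0000.
So a = μs = 19.320, b = (1−μ)s = 22.680.

a = 19.320, b = 22.680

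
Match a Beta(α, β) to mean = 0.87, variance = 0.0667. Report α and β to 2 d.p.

α = 0.61, β = 0.09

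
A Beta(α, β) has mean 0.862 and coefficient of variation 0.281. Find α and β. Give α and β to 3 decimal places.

α = 0.886, β = 0.142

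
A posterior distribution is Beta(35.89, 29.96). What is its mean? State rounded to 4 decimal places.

0.5450

The Beta mean is α/(α+β) = 35.89/(35.89+29.96) = 0.5450.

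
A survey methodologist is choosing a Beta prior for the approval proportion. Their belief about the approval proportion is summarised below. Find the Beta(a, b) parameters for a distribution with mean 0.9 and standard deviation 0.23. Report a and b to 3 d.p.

a = 0.631, b = 0.070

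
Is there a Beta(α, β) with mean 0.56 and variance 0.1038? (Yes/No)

Yes

For any Beta, Var(X) < E[X]·(1−E[X]).
Here μ(1−μ) = 0.56×0.44 = 0.2464, and 0.1038 < 0.2464.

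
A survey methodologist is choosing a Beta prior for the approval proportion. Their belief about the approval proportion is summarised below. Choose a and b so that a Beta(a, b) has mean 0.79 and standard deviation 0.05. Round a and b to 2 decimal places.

First σ² = 0.0025. Setting a = μn, b = (1−μ)n with n = a+b,
μ(1−μ)/(n+1) = 0.0025 ⇒ n+1 = 0.1659/0.0025 = 66.3600 ⇒ n = 65.3600.
Hence a = 0.79×65.3600 = 51.63, b = 0.21×65.3600 = 13.73.

a = 51.63, b = 13.73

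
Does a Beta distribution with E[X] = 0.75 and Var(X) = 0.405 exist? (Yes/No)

For any Beta, Var(X) < E[X]·(1−E[X]).
Here μ(1−μ) = 0.75×0.25 = 0.1875, and 0.405 ≥ 0.1875.

No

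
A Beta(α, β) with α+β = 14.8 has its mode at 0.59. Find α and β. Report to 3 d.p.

α = 8.552, β = 6.248

Mode = (α−1)/(κ−2) with κ = α+β, so α−1 = 0.59·12.8 = 7.552.
α = 8.552; β = κ − α = 6.248.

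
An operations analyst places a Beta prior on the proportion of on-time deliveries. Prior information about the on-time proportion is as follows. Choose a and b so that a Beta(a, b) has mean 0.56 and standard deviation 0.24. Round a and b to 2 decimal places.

Variance = 0.24² = 0.0576. The moment-matching identity a+b = μ(1−μ)/Var − 1 gives
a+b = 0.2464/0.0576 − 1 = 3.2778, so a = μ·3.2778 = 1.84 and b = (1−μ)·3.2778 = 1.44.

a = 1.84, b = 1.44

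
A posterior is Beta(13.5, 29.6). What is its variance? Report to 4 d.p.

μ = 13.5/43.1 = 0.313225; Var = μ(1−μ)/(α+β+1) = 0.2151151/44.1 = 0.0049.

0.0049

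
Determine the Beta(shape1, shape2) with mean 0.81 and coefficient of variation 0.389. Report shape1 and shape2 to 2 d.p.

shape1 = 0.45, shape2 = 0.10

Var = (CV·μ)² = (0.389×0.81)² = 0.099282.
shape1+shape2 = μ(1−μ)/Var − 1 = 0.1539/0.099282 − 1 = 0.5501.
Thus shape1 = 0.81·0.5501 = 0.45 and shape2 = 0.19·0.5501 = 0.10.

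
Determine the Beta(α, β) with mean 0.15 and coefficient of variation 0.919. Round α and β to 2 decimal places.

α = 0.86, β = 4.85

σ = CV·μ = 0.919×0.15 = 0.13785, so σ² = 0.019003.
s+1 = μ(1−μ)/σ² = 0.1275/0.019003 = 6.7096, so s = α+β = 5.7096.
α = μs = 0.86, β = (1−μ)s = 4.85.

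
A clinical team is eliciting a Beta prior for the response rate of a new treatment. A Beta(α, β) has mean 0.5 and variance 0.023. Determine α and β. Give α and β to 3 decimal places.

Write ν = α+β; then α = μν and Var = μ(1−μ)/(ν+1).
ν = μ(1−μ)/Var − 1 = 0.25/0.023 − 1 = 9.8696.
α = 0.5·9.8696 = 4.935, β = 0.5·9.8696 = 4.935.

α = 4.935, β = 4.935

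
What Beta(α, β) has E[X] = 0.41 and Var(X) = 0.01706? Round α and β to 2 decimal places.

Write ν = α+β; then α = μν and Var = μ(1−μ)/(ν+1).
ν = μ(1−μ)/Var − 1 = 0.2419/0.01706 − 1 = 13.1794.
α = 0.41·13.1794 = 5.40, β = 0.59·13.1794 = 7.78.

α = 5.40, β = 7.78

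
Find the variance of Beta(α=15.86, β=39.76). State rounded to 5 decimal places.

Var = αβ/[(α+β)²(α+β+1)] = (15.86×39.76)/(55.62²×56.62) = 630.5936/175158.748728 = 0.00360.

0.00360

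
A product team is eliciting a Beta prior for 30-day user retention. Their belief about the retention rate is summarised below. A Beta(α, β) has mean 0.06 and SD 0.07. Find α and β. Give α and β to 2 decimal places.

α = 0.63, β = 9.88

σ² = 0.07² = 0.0049.
With s = α+β, Var = μ(1−μ)/(s+1), so s+1 = (0.06×0.94)/0.0049 = 11.5102 and s = 10.5102.
α = μs = 0.63, β = (1−μ)s = 9.88.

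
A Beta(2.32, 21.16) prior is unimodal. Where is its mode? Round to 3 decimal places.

The density x^(α−1)(1−x)^(β−1) is maximised at (α−1)/(α+β−2) = 1.32/21.48 = 0.061.

0.061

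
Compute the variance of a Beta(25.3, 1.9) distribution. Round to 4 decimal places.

μ = 25.3/27.2 = 0.930147; Var = μ(1−μ)/(α+β+1) = 0.0649735/28.2 = 0.0023.

0.0023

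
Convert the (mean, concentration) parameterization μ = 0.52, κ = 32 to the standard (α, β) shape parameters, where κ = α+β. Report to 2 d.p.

α = 16.64, β = 15.36

Split κ in proportion μ : (1−μ): α = 0.52·32 = 16.64, β = 32 − 16.64 = 15.36.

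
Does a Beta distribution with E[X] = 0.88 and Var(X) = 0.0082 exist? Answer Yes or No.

Yes

For any Beta, Var(X) < E[X]·(1−E[X]).
Here μ(1−μ) = 0.88×0.12 = 0.1056, and 0.0082 < 0.1056.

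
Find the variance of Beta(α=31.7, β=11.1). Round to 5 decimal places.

μ = 31.7/42.8 = 0.740654; Var = μ(1−μ)/(α+β+1) = 0.1920856/43.8 = 0.00439.

0.00439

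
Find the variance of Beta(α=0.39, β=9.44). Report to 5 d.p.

0.00352

α+β = 9.83 and αβ = 3.6816, so Var = αβ/[(α+β)²(α+β+1)] = 3.6816/1046.490987 = 0.00352.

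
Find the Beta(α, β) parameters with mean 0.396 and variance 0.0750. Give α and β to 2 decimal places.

α = 0.87, β = 1.32

By moment matching, α+β = μ(1−μ)/σ² − 1 = (0.396·0.604)/0.0750 − 1 = 3.1891 − 1 = 2.1891.
Since α/(α+β) = μ, α = 0.396·2.1891 = 0.87 and β = 0.604·2.1891 = 1.32.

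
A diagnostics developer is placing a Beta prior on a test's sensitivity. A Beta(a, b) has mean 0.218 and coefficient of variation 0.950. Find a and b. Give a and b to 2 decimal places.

σ = CV·μ = 0.950×0.218 = 0.20710, so σ² = 0.042890.
s+1 = μ(1−μ)/σ² = 0.170476/0.042890 = 3.9747, so s = a+b = 2.9747.
a = μs = 0.65, b = (1−μ)s = 2.33.

a = 0.65, b = 2.33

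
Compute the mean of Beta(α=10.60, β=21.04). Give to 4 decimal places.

0.3350

The Beta mean is α/(α+β) = 10.60/(10.60+21.04) = 0.3350.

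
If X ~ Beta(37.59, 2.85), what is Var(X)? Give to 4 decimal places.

0.0016

Var = αβ/[(α+β)²(α+β+1)] = (37.59×2.85)/(40.44²×41.44) = 107.1315/67770.710784 = 0.0016.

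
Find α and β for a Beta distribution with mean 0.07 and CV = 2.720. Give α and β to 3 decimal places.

σ = CV·μ = 2.720×0.07 = 0.19040, so σ² = 0.036252.
s+1 = μ(1−μ)/σ² = 0.0651/0.036252 = 1.7958, so s = α+β = 0.7958.
α = μs = 0.056, β = (1−μ)s = 0.740.

α = 0.056, β = 0.740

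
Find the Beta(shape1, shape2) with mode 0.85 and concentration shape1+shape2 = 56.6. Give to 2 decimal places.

Mode = (shape1−1)/(κ−2) with κ = shape1+shape2, so shape1−1 = 0.85·54.6 = 46.41.
shape1 = 47.41; shape2 = κ − shape1 = 9.19.

shape1 = 47.41, shape2 = 9.19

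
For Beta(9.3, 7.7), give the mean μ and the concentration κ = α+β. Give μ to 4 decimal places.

μ = 0.5471, κ = 17.0

κ = α+β = 9.3+7.7 = 17.0; μ = α/κ = 9.3/17.0 = 0.5471.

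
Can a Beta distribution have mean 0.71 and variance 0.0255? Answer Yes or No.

Yes

A Beta with mean μ has variance μ(1−μ)/(α+β+1) < μ(1−μ).
Here μ(1−μ) = 0.71×0.29 = 0.2059, and 0.0255 < 0.2059.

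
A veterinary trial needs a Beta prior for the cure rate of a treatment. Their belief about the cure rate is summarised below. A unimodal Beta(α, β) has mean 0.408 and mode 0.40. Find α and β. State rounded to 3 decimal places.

α = 10.200, β = 14.800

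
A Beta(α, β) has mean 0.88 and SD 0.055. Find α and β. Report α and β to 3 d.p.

Variance = 0.055² = 0.003025. The moment-matching identity α+β = μ(1−μ)/Var − 1 gives
α+β = 0.1056/0.003025 − 1 = 33.9091, so α = μ·33.9091 = 29.840 and β = (1−μ)·33.9091 = 4.069.

α = 29.840, β = 4.069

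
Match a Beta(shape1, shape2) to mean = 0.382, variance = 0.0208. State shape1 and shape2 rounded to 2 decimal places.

shape1 = 3.95, shape2 = 6.40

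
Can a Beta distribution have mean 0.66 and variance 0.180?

Yes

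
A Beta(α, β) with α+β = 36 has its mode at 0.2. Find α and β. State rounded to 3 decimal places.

α = 7.800, β = 28.200

For α,β>1 the mode is (α−1)/(α+β−2), so α = mode·(κ−2)+1 = 0.2×34+1 = 7.800.
And β = (1−mode)·(κ−2)+1 = 0.8×34+1 = 28.200.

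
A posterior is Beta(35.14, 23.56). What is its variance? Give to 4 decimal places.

Var = αβ/[(α+β)²(α+β+1)] = (35.14×23.56)/(58.70²×59.70) = 827.8984/205707.693000 = 0.0040.

0.0040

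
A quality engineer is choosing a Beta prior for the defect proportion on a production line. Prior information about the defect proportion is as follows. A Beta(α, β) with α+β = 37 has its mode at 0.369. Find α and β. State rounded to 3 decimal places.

Since the density peak of Beta(α,β) is at (α−1)/(α+β−2),
α = 1 + 0.369(37−2) = 13.915 and β = 37 − 13.915 = 23.085.

α = 13.915, β = 23.085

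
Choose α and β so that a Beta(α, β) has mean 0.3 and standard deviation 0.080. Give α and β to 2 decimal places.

α = 9.54, β = 22.27

Variance = 0.080² = 0.006400. The moment-matching identity α+β = μ(1−μ)/Var − 1 gives
α+β = 0.21/0.006400 − 1 = 31.8125, so α = μ·31.8125 = 9.54 and β = (1−μ)·31.8125 = 22.27.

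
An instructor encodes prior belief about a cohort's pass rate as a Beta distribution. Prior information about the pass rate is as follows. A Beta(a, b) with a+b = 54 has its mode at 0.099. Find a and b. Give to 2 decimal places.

Since the density peak of Beta(a,b) is at (a−1)/(a+b−2),
a = 1 + 0.099(54−2) = 6.15 and b = 54 − 6.15 = 47.85.

a = 6.15, b = 47.85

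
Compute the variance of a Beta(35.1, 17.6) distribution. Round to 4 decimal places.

0.0041

α+β = 52.7 and αβ = 617.76, so Var = αβ/[(α+β)²(α+β+1)] = 617.76/149140.473 = 0.0041.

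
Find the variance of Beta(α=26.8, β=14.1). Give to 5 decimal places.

α+β = 40.9 and αβ = 377.88, so Var = αβ/[(α+β)²(α+β+1)] = 377.88/70090.739 = 0.00539.

0.00539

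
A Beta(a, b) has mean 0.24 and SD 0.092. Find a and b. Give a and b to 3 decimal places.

a = 4.932, b = 15.618

σ² = 0.092² = 0.008464.
With s = a+b, Var = μ(1−μ)/(s+1), so s+1 = (0.24×0.76)/0.008464 = 21.5501 and s = 20.5501.
a = μs = 4.932, b = (1−μ)s = 15.618.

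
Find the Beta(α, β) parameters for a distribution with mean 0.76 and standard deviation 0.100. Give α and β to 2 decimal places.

Variance = 0.100² = 0.010000. The moment-matching identity α+β = μ(1−μ)/Var − 1 gives
α+β = 0.1824/0.010000 − 1 = 17.2400, so α = μ·17.2400 = 13.10 and β = (1−μ)·17.2400 = 4.14.

α = 13.10, β = 4.14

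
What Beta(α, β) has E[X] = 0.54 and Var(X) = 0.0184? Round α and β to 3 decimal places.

Write ν = α+β; then α = μν and Var = μ(1−μ)/(ν+1).
ν = μ(1−μ)/Var − 1 = 0.2484/0.0184 − 1 = 12.5000.
α = 0.54·12.5000 = 6.750, β = 0.46·12.5000 = 5.750.

α = 6.750, β = 5.750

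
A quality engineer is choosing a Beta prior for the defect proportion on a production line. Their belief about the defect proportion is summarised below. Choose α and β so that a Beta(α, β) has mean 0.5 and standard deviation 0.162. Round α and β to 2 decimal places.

First σ² = 0.026244. Setting α = μn, β = (1−μ)n with n = α+β,
μ(1−μ)/(n+1) = 0.026244 ⇒ n+1 = 0.25/0.026244 = 9.5260 ⇒ n = 8.5260.
Hence α = 0.5×8.5260 = 4.26, β = 0.5×8.5260 = 4.26.

α = 4.26, β = 4.26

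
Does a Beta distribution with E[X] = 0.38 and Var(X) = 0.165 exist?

The Beta variance bound is σ² < μ(1−μ).
Here μ(1−μ) = 0.38×0.62 = 0.2356, and 0.165 < 0.2356.

Yes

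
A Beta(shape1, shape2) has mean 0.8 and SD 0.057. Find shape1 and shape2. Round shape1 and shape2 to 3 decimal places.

shape1 = 38.597, shape2 = 9.649

First σ² = 0.003249. Setting shape1 = μn, shape2 = (1−μ)n with n = shape1+shape2,
μ(1−μ)/(n+1) = 0.003249 ⇒ n+1 = 0.16/0.003249 = 49.2459 ⇒ n = 48.2459.
Hence shape1 = 0.8×48.2459 = 38.597, shape2 = 0.2×48.2459 = 9.649.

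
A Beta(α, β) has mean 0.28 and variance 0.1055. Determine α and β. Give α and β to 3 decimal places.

By moment matching, α+β = μ(1−μ)/σ² − 1 = (0.28·0.72)/0.1055 − 1 = 1.9109 − 1 = 0.9109.
Since α/(α+β) = μ, α = 0.28·0.9109 = 0.255 and β = 0.72·0.9109 = 0.656.

α = 0.255, β = 0.656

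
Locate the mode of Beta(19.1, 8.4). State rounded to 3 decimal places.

The density x^(α−1)(1−x)^(β−1) is maximised at (α−1)/(α+β−2) = 18.1/25.5 = 0.710.

0.710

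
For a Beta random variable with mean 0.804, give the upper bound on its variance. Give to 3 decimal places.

For fixed mean μ the Beta variance is μ(1−μ)/(α+β+1), increasing as α+β decreases.
Its least upper bound (not attained) is μ(1−μ) = 0.804·0.196 = 0.158.

0.158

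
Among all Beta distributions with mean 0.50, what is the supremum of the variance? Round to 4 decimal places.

For fixed mean μ the Beta variance is μ(1−μ)/(α+β+1), increasing as α+β decreases.
Its least upper bound (not attained) is μ(1−μ) = 0.50·0.50 = 0.2500.

0.2500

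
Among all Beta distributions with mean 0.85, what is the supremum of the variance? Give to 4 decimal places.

0.1275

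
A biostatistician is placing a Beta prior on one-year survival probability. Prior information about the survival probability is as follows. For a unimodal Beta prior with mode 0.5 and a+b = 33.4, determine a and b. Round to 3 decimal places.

Mode = (a−1)/(κ−2) with κ = a+b, so a−1 = 0.5·31.4 = 15.700.
a = 16.700; b = κ − a = 16.700.

a = 16.700, b = 16.700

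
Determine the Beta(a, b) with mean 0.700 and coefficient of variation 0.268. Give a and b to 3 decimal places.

a = 3.477, b = 1.490

Var = (CV·μ)² = (0.268×0.700)² = 0.035194.
a+b = μ(1−μ)/Var − 1 = 0.210000/0.035194 − 1 = 4.9670.
Thus a = 0.700·4.9670 = 3.477 and b = 0.300·4.9670 = 1.490.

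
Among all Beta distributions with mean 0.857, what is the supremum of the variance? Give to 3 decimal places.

Var = μ(1−μ)/(α+β+1), which approaches μ(1−μ) as α+β → 0.
So the supremum is μ(1−μ) = 0.857×0.143 = 0.123.

0.123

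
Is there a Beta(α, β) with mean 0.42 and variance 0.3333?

The Beta variance bound is σ² < μ(1−μ).
Here μ(1−μ) = 0.42×0.58 = 0.2436, and 0.3333 ≥ 0.2436.

No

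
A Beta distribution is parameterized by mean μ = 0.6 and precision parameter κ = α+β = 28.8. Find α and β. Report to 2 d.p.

α = μκ = 0.6×28.8 = 17.28 and β = (1−μ)κ = 0.4×28.8 = 11.52.

α = 17.28, β = 11.52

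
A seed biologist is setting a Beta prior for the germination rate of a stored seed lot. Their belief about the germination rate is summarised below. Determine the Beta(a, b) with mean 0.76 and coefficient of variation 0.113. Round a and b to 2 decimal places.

a = 18.04, b = 5.70

σ = CV·μ = 0.113×0.76 = 0.08588, so σ² = 0.007375.
s+1 = μ(1−μ)/σ² = 0.1824/0.007375 = 24.7309, so s = a+b = 23.7309.
a = μs = 18.04, b = (1−μ)s = 5.70.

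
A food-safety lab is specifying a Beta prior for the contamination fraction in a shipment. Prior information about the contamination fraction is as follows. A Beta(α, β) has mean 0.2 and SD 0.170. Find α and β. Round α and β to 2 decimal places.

First σ² = 0.028900. Setting α = μn, β = (1−μ)n with n = α+β,
μ(1−μ)/(n+1) = 0.028900 ⇒ n+1 = 0.16/0.028900 = 5.5363 ⇒ n = 4.5363.
Hence α = 0.2×4.5363 = 0.91, β = 0.8×4.5363 = 3.63.

α = 0.91, β = 3.63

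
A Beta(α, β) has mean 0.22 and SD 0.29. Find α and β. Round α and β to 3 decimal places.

α = 0.229, β = 0.812

Variance = 0.29² = 0.0841. The moment-matching identity α+β = μ(1−μ)/Var − 1 gives
α+β = 0.1716/0.0841 − 1 = 1.0404, so α = μ·1.0404 = 0.229 and β = (1−μ)·1.0404 = 0.812.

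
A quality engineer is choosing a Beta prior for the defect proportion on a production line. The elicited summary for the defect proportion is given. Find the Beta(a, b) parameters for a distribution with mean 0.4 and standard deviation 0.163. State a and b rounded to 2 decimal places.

a = 3.21, b = 4.82

σ² = 0.163² = 0.026569.
With s = a+b, Var = μ(1−μ)/(s+1), so s+1 = (0.4×0.6)/0.026569 = 9.0331 and s = 8.0331.
a = μs = 3.21, b = (1−μ)s = 4.82.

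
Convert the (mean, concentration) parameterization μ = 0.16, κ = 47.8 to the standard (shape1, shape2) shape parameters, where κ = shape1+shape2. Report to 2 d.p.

Split κ in proportion μ : (1−μ): shape1 = 0.16·47.8 = 7.65, shape2 = 47.8 − 7.65 = 40.15.

shape1 = 7.65, shape2 = 40.15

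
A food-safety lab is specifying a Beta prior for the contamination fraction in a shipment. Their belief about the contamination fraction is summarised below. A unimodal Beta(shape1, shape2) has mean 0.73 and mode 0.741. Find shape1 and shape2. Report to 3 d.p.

shape1 = 31.987, shape2 = 11.831

With s = shape1+shape2: μ = shape1/s and mode = (shape1−1)/(s−2). Eliminating shape1 = μs,
μs − 1 = m(s−2) ⇒ s(μ−m) = 1−2m ⇒ s = -0.482/-0.011 = 43.8182.
So shape1 = μs = 31.987, shape2 = (1−μ)s = 11.831.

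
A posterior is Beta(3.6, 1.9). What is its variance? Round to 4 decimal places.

0.0348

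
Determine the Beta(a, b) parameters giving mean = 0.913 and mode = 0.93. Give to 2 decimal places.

a = 46.19, b = 4.40

With s = a+b: μ = a/s and mode = (a−1)/(s−2). Eliminating a = μs,
μs − 1 = m(s−2) ⇒ s(μ−m) = 1−2m ⇒ s = -0.86/-0.017 = 50.5882.
So a = μs = 46.19, b = (1−μ)s = 4.40.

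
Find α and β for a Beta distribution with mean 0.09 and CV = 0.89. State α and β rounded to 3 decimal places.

α = 1.059, β = 10.706

σ = CV·μ = 0.89×0.09 = 0.08010, so σ² = 0.006416.
s+1 = μ(1−μ)/σ² = 0.0819/0.006416 = 12.7649, so s = α+β = 11.7649.
α = μs = 1.059, β = (1−μ)s = 10.706.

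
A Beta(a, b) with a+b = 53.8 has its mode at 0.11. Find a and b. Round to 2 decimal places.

Since the density peak of Beta(a,b) is at (a−1)/(a+b−2),
a = 1 + 0.11(53.8−2) = 6.70 and b = 53.8 − 6.70 = 47.10.

a = 6.70, b = 47.10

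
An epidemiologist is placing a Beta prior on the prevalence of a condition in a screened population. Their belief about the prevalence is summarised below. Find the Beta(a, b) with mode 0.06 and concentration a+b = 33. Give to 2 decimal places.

Since the density peak of Beta(a,b) is at (a−1)/(a+b−2),
a = 1 + 0.06(33−2) = 2.86 and b = 33 − 2.86 = 30.14.

a = 2.86, b = 30.14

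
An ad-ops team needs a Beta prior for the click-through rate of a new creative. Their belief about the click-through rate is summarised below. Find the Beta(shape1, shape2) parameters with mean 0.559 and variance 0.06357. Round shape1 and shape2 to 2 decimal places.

shape1 = 1.61, shape2 = 1.27

Let s = shape1+shape2. The Beta variance is μ(1−μ)/(s+1).
So s+1 = μ(1−μ)/σ² = (0.559×0.441)/0.06357 = 0.246519/0.06357 = 3.8779, giving s = 2.8779.
Then shape1 = μs = 0.559×2.8779 = 1.61 and shape2 = (1−μ)s = 0.441×2.8779 = 1.27.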